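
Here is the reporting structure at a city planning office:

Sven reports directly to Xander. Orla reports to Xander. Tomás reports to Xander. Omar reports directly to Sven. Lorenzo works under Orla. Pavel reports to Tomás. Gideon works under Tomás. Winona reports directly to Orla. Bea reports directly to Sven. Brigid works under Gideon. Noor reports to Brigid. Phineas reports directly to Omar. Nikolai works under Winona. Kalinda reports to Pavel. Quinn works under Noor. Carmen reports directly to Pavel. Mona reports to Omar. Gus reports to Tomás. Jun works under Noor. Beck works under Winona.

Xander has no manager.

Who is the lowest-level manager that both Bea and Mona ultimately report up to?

Sven

Bea's chain of managers is Sven, Xander. Mona's chain of managers is Omar, Sven, Xander. The first manager that appears in both chains is Sven.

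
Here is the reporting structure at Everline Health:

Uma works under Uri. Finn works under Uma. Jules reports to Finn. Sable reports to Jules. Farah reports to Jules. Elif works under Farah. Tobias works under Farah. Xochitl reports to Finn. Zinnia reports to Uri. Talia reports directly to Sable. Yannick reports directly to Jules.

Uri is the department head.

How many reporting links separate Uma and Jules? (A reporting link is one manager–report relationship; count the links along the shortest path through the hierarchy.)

2

Jules is in Uma's organization: the chain from Jules up to Uma is Jules → Finn → Uma, which is 2 links.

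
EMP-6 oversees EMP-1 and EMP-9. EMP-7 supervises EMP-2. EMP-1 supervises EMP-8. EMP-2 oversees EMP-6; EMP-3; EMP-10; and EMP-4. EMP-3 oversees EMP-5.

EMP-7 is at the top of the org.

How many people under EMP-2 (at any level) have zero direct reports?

The people in EMP-2's organization with no one reporting to them are EMP-4, EMP-10, EMP-5, EMP-8, EMP-9. That is 5.

5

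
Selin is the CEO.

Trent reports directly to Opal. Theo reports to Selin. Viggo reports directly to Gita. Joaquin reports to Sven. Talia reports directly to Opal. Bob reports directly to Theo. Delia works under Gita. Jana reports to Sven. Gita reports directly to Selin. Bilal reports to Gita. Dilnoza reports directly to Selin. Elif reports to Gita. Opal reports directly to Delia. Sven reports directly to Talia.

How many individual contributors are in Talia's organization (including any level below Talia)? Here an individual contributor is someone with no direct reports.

The people in Talia's organization with no one reporting to them are Jana, Joaquin. That is 2.

2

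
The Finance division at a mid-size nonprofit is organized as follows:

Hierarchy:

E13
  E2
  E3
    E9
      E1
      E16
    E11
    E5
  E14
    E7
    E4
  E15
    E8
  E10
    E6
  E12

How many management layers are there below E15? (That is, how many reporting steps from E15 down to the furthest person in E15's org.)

The longest chain under E15 runs E15 → E8, which is 1 level below E15.

1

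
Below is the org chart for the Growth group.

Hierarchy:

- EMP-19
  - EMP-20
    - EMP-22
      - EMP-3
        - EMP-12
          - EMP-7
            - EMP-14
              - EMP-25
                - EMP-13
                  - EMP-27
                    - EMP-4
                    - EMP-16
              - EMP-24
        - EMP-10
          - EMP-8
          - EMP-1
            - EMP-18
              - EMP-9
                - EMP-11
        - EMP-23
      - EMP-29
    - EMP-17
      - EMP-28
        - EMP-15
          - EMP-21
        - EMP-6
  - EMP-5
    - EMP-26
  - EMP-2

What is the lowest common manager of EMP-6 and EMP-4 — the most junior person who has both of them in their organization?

EMP-20

EMP-6's chain of managers is EMP-28, EMP-17, EMP-20, EMP-19. EMP-4's chain of managers is EMP-27, EMP-13, EMP-25, EMP-14, EMP-7, EMP-12, EMP-3, EMP-22, EMP-20, EMP-19. The first manager that appears in both chains is EMP-20.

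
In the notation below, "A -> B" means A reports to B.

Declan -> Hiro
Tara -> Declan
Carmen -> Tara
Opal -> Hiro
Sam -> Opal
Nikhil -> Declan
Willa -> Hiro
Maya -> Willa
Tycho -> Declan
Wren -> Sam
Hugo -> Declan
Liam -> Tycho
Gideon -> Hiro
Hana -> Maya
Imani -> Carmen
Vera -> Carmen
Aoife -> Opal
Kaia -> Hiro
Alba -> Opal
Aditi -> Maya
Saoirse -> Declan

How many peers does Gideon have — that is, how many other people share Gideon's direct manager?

4

Gideon reports to Hiro. Hiro's other direct reports are Declan, Opal, Willa, Kaia — 4 peers.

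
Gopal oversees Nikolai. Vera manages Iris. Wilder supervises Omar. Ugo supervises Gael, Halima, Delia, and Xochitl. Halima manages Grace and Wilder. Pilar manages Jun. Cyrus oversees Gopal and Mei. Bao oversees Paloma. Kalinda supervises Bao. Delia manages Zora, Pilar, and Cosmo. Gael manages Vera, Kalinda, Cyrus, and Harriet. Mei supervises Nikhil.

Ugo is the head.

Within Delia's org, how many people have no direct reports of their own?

3

The people in Delia's organization with no one reporting to them are Cosmo, Jun, Zora. That is 3.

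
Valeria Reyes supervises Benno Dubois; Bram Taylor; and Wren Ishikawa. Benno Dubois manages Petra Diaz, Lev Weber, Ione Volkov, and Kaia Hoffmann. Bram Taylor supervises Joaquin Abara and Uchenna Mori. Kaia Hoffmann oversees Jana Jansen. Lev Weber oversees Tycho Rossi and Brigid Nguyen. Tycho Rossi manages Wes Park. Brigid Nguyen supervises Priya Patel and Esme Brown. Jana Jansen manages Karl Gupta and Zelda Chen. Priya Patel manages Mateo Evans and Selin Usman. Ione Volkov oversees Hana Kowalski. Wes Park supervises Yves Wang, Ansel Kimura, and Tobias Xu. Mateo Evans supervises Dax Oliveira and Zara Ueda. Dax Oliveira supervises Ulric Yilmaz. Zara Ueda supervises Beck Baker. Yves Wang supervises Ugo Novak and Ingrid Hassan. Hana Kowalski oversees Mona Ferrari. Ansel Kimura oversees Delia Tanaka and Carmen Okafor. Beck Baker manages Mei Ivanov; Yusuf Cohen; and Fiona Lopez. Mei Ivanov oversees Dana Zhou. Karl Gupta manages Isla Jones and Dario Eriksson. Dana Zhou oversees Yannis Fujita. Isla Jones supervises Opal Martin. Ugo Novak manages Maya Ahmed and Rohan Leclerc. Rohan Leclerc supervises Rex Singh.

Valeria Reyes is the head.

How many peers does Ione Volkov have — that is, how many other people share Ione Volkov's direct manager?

Ione Volkov reports to Benno Dubois. Benno Dubois's other direct reports are Kaia Hoffmann, Lev Weber, Petra Diaz — 3 peers.

3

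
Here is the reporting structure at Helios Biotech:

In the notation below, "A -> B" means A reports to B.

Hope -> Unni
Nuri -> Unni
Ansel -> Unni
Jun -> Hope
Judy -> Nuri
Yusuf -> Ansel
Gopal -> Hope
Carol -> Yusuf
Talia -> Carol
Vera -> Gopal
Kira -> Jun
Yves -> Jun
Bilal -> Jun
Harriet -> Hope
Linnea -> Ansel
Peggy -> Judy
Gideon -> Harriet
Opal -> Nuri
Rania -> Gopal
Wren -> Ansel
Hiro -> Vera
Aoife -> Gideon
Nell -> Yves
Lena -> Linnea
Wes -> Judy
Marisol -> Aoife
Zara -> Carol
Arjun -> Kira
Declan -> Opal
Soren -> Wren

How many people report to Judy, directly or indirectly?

2

Judy directly manages Peggy, Wes. Peggy has no reports. Wes has no reports. So Judy's organization is 2 direct reports plus everyone under them: 1 + 1 = 2.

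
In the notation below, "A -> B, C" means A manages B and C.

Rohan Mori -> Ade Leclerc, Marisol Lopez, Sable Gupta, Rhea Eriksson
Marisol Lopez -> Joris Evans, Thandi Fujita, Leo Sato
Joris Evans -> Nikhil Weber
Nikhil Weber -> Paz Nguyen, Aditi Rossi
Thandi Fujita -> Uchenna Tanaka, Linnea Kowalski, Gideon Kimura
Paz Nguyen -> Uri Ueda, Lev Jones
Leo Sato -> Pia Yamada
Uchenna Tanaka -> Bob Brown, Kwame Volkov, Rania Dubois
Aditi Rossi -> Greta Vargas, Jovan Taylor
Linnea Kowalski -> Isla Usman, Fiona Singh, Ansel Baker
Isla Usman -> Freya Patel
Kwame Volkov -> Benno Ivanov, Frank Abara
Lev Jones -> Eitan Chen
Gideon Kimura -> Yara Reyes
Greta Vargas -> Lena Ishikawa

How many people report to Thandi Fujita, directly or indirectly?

Thandi Fujita directly manages Uchenna Tanaka, Linnea Kowalski, Gideon Kimura. Under Uchenna Tanaka: Rania Dubois, Kwame Volkov, Frank Abara, Benno Ivanov, Bob Brown (5). Under Linnea Kowalski: Ansel Baker, Fiona Singh, Isla Usman, Freya Patel (4). Under Gideon Kimura: Yara Reyes (1). So Thandi Fujita's organization is 3 direct reports plus everyone under them: 6 + 5 + 2 = 13.

13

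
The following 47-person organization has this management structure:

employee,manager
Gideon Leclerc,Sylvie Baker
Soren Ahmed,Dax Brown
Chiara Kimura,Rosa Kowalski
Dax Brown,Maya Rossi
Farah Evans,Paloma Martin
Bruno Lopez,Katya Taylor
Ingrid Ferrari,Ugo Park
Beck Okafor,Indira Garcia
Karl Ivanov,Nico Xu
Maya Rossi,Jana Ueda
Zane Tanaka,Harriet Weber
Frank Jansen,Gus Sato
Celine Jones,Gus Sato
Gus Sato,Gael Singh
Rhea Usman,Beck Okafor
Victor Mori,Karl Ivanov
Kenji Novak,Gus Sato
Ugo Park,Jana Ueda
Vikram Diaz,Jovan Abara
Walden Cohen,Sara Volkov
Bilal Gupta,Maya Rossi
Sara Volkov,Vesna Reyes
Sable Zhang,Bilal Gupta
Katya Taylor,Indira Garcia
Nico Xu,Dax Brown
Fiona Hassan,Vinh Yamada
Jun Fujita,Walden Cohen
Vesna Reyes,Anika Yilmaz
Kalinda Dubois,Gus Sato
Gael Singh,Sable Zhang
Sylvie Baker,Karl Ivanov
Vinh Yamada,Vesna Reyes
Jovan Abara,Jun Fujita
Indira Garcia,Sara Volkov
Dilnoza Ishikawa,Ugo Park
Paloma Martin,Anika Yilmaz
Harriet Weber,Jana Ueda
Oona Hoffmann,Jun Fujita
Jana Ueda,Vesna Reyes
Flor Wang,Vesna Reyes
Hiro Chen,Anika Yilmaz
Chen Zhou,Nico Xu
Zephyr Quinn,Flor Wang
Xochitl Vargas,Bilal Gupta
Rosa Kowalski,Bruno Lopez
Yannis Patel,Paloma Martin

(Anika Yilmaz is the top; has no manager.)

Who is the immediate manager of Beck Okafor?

Indira Garcia

Beck Okafor reports directly to Indira Garcia.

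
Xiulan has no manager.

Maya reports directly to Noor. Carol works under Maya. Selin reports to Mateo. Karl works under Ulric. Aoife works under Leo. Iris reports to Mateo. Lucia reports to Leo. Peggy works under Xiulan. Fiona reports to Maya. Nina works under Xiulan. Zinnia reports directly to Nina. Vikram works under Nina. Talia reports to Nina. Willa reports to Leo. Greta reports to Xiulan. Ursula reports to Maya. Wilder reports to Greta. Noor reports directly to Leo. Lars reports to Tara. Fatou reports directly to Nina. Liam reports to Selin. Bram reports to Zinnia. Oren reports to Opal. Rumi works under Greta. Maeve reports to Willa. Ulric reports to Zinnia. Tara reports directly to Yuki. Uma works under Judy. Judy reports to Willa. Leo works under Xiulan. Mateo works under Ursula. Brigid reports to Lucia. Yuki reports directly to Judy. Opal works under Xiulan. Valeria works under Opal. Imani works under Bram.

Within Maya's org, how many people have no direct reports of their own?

4

The people in Maya's organization with no one reporting to them are Fiona, Carol, Iris, Liam. That is 4.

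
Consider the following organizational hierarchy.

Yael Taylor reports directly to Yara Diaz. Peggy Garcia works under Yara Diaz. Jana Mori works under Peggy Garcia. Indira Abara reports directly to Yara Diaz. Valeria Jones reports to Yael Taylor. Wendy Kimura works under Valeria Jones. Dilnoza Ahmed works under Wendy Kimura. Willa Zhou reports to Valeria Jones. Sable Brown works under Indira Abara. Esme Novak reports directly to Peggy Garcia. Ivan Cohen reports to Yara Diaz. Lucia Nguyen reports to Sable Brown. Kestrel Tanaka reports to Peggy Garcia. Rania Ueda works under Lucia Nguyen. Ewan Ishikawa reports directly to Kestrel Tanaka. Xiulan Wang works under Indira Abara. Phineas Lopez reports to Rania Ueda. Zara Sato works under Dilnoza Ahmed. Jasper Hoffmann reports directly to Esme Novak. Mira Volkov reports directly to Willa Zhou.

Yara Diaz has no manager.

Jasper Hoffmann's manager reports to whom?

Peggy Garcia

Jasper Hoffmann reports to Esme Novak, and Esme Novak reports to Peggy Garcia. So Jasper Hoffmann's skip-level manager is Peggy Garcia.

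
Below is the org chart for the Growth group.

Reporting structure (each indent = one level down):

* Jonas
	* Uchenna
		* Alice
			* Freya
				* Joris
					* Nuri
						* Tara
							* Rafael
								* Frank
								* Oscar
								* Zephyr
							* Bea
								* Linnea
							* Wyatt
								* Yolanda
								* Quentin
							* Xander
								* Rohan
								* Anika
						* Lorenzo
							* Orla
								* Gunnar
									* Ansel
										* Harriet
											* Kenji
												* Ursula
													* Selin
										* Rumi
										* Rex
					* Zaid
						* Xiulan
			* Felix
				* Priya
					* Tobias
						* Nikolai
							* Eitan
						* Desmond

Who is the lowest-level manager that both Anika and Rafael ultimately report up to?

Tara

Anika's chain of managers is Xander, Tara, Nuri, Joris, Freya, Alice, Uchenna, Jonas. Rafael's chain of managers is Tara, Nuri, Joris, Freya, Alice, Uchenna, Jonas. The first manager that appears in both chains is Tara.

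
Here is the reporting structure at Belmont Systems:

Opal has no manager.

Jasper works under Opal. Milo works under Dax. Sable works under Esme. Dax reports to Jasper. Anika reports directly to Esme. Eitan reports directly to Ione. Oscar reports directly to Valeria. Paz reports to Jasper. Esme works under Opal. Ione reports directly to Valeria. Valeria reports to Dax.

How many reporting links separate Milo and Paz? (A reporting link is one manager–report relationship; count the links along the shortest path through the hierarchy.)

Milo is 2 levels below Jasper, and Paz is 1 level below Jasper (their lowest common manager). The shortest path runs up from Milo to Jasper and back down to Paz: 2 + 1 = 3 links.

3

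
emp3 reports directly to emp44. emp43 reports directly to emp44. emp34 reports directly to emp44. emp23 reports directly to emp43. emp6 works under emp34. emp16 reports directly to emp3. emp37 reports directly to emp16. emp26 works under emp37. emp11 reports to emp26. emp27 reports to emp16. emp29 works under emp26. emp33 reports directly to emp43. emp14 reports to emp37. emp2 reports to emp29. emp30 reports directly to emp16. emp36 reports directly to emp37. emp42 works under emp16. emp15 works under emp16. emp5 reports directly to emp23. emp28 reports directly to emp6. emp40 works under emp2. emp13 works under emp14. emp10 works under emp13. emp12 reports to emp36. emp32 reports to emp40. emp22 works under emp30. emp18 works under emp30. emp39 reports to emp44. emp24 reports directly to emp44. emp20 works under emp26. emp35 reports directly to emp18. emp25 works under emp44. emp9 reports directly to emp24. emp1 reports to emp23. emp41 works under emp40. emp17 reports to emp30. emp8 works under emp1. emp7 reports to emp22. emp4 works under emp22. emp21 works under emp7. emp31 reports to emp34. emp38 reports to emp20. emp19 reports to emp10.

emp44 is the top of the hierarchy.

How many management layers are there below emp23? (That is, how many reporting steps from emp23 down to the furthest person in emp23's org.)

The longest chain under emp23 runs emp23 → emp1 → emp8, which is 2 levels below emp23.

2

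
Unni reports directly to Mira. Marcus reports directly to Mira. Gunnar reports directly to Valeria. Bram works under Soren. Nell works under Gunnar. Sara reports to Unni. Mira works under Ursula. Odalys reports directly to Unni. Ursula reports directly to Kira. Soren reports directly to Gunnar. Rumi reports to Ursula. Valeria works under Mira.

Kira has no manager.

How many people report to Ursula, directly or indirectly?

Ursula directly manages Rumi, Mira. Rumi has no reports. Under Mira: Marcus, Valeria, Gunnar, Nell, Soren, Bram, Unni, Sara, Odalys (9). So Ursula's organization is 2 direct reports plus everyone under them: 1 + 10 = 11.

11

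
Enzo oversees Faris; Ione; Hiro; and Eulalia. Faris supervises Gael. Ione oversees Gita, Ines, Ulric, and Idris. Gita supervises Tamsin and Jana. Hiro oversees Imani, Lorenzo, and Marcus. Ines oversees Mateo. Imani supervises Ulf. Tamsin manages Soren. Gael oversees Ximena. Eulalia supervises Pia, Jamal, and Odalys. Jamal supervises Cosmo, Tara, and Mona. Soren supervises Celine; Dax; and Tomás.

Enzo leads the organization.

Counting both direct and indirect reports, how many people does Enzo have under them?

27

Enzo directly manages Faris, Ione, Hiro, Eulalia. Under Faris: Gael, Ximena (2). Under Ione: Idris, Ulric, Ines, Mateo, Gita, Jana, Tamsin, Soren, Tomás, Dax, Celine (11). Under Hiro: Marcus, Lorenzo, Imani, Ulf (4). Under Eulalia: Odalys, Jamal, Mona, Tara, Cosmo, Pia (6). So Enzo's organization is 4 direct reports plus everyone under them: 3 + 12 + 5 + 7 = 27.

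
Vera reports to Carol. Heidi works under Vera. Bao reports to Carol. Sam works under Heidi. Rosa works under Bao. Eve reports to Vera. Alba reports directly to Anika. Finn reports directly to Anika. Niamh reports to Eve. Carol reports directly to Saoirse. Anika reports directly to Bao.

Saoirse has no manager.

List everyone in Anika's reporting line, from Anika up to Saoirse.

Anika reports to Bao. Bao reports to Carol. Carol reports to Saoirse. Saoirse is at the top.

Anika -> Bao -> Carol -> Saoirse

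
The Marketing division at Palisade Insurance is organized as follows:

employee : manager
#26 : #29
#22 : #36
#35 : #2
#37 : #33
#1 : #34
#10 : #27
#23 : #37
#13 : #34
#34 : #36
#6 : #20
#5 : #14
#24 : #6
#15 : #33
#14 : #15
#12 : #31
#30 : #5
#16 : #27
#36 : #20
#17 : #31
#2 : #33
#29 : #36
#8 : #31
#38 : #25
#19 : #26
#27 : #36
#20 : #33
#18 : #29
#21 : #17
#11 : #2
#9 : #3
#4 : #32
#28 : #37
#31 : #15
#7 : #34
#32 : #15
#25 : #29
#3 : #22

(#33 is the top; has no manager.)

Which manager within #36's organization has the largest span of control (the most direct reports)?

Direct-report counts within #36's organization: #36 has 4; #34 has 3; #27 has 2; #29 has 3; #26 has 1; #25 has 1; #22 has 1; #3 has 1. The largest is 4, held by #36.

#36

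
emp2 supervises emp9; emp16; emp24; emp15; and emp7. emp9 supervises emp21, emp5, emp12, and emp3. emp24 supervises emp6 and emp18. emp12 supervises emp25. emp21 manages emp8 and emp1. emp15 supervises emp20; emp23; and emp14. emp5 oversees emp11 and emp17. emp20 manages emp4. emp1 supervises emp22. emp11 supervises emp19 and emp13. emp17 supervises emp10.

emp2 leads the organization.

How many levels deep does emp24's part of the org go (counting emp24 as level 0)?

1

The longest chain under emp24 runs emp24 → emp18, which is 1 level below emp24.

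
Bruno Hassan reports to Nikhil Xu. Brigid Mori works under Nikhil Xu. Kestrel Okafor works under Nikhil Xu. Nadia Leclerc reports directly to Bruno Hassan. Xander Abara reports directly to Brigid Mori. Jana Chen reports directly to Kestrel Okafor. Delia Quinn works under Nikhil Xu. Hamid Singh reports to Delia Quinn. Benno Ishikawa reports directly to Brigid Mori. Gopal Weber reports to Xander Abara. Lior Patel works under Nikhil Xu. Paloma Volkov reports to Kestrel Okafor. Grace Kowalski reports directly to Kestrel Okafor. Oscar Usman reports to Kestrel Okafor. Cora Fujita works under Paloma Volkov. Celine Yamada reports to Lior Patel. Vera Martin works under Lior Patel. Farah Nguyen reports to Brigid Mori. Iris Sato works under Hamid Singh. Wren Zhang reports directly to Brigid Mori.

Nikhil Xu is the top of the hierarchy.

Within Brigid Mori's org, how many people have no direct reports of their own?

The people in Brigid Mori's organization with no one reporting to them are Wren Zhang, Farah Nguyen, Benno Ishikawa, Gopal Weber. That is 4.

4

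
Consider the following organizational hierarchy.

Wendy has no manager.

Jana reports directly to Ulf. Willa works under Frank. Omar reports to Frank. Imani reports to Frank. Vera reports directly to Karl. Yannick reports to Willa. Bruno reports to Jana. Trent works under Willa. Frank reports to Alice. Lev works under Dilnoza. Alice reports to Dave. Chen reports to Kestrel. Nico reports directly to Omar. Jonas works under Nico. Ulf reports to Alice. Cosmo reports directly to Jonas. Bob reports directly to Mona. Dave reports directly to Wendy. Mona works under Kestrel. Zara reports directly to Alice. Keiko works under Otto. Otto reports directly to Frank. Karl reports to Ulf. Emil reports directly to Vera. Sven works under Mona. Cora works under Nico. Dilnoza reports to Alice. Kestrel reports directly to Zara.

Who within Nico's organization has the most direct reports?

Nico

Direct-report counts within Nico's organization: Nico has 2; Jonas has 1. The largest is 2, held by Nico.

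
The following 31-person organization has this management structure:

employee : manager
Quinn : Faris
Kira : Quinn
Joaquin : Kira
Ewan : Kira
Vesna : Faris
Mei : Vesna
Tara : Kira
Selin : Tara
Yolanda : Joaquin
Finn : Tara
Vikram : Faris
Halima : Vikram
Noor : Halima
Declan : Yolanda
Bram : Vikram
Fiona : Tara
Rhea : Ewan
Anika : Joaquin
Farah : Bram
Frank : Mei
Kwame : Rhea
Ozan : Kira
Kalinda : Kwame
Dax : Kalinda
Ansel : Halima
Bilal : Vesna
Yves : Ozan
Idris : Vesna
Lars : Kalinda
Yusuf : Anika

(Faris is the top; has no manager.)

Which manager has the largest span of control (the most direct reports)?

Kira

Direct-report counts: Faris has 3; Vikram has 2; Bram has 1; Halima has 2; Vesna has 3; Mei has 1; Quinn has 1; Kira has 4; Ozan has 1; Tara has 3; Ewan has 1; Rhea has 1; Kwame has 1; Kalinda has 2; Joaquin has 2; Anika has 1; Yolanda has 1. The largest is 4, held by Kira.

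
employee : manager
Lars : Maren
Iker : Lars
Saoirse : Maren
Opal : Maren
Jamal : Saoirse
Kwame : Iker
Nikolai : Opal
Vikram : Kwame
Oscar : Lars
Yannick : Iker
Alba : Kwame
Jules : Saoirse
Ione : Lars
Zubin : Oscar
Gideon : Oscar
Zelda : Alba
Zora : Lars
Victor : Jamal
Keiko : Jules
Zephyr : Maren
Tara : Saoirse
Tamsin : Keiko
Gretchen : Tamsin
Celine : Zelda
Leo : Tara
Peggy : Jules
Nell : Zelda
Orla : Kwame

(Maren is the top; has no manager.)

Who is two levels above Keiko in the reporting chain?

Keiko reports to Jules, and Jules reports to Saoirse. So Keiko's skip-level manager is Saoirse.

Saoirse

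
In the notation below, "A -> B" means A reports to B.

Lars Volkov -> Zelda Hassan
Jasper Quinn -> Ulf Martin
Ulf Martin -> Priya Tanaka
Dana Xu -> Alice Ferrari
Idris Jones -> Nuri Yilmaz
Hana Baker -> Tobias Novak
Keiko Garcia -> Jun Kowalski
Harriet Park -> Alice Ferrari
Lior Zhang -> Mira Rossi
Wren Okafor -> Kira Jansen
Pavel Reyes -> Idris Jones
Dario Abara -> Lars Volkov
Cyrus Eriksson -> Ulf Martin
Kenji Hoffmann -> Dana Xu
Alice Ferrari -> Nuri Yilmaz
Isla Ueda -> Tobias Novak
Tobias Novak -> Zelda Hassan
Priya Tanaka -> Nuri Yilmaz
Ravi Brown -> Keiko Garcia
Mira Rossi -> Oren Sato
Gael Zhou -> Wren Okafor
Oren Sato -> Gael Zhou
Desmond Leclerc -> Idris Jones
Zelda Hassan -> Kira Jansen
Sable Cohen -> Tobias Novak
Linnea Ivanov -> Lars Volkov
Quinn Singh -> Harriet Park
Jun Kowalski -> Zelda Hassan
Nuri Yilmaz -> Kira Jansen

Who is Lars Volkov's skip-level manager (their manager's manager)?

Lars Volkov reports to Zelda Hassan, and Zelda Hassan reports to Kira Jansen. So Lars Volkov's skip-level manager is Kira Jansen.

Kira Jansen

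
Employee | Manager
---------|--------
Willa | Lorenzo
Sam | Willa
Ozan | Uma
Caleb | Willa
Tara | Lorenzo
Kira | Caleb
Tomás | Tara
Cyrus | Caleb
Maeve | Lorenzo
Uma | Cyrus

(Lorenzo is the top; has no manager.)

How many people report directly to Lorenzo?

3

Lorenzo directly manages Tara, Willa, Maeve. That is 3 direct reports.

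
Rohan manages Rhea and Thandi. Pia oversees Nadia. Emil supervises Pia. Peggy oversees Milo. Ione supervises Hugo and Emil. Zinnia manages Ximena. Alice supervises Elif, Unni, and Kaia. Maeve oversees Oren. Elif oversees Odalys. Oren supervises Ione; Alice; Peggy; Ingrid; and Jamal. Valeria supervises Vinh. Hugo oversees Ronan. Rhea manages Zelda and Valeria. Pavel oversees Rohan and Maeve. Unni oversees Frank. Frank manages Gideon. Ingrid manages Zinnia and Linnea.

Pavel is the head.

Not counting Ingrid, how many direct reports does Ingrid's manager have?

Ingrid reports to Oren. Oren's other direct reports are Ione, Alice, Peggy, Jamal — 4 peers.

4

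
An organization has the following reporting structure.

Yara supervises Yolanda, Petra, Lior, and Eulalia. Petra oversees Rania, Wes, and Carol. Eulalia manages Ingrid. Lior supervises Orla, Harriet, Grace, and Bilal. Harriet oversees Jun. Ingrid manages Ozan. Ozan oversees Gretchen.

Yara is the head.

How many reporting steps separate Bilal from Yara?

Chain from Bilal up to Yara: Bilal → Lior → Yara. That is 2 steps up, so Bilal is 2 levels below Yara.

2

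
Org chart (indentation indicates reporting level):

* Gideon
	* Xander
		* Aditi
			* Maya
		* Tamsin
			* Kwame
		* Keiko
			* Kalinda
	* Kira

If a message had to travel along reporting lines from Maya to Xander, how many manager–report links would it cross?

2

Maya is in Xander's organization: the chain from Maya up to Xander is Maya → Aditi → Xander, which is 2 links.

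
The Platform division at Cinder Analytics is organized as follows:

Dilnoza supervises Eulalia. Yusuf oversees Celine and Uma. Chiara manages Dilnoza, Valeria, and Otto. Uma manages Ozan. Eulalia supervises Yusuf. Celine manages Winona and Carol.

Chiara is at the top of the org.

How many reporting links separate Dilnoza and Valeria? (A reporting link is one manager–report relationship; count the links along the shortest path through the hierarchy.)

2

Dilnoza is 1 level below Chiara, and Valeria is 1 level below Chiara (their lowest common manager). The shortest path runs up from Dilnoza to Chiara and back down to Valeria: 1 + 1 = 2 links.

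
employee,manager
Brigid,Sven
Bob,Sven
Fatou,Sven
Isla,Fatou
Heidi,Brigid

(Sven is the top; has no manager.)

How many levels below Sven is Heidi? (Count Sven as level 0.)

2

Chain from Heidi up to Sven: Heidi → Brigid → Sven. That is 2 steps up, so Heidi is 2 levels below Sven.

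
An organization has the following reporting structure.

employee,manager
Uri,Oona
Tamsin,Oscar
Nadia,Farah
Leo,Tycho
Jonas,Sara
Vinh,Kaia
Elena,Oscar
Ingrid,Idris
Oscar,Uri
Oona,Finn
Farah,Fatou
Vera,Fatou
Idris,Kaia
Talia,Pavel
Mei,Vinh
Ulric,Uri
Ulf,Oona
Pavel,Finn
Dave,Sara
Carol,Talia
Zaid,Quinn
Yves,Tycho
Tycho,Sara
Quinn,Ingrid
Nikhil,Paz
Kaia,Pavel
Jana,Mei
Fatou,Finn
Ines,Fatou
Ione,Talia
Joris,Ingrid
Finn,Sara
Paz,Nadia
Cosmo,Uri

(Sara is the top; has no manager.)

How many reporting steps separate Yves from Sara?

Chain from Yves up to Sara: Yves → Tycho → Sara. That is 2 steps up, so Yves is 2 levels below Sara.

2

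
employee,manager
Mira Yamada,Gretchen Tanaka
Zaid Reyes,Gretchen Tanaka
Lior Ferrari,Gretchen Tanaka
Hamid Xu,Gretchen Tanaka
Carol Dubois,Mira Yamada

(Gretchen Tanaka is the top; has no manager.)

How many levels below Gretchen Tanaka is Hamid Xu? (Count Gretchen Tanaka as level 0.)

1

Chain from Hamid Xu up to Gretchen Tanaka: Hamid Xu → Gretchen Tanaka. That is 1 step up, so Hamid Xu is 1 level below Gretchen Tanaka.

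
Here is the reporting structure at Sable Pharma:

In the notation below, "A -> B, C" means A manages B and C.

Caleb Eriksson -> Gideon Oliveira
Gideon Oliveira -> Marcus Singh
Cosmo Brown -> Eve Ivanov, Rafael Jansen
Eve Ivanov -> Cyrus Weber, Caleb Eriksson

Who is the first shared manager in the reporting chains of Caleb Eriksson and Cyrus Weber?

Eve Ivanov

Caleb Eriksson's chain of managers is Eve Ivanov, Cosmo Brown. Cyrus Weber's chain of managers is Eve Ivanov, Cosmo Brown. The first manager that appears in both chains is Eve Ivanov.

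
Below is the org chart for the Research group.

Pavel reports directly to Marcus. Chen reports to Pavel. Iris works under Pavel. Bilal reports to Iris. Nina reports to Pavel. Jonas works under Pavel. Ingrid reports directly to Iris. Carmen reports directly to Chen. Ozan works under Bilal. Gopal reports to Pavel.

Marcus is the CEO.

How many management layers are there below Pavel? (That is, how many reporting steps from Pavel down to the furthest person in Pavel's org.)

3

The longest chain under Pavel runs Pavel → Iris → Bilal → Ozan, which is 3 levels below Pavel.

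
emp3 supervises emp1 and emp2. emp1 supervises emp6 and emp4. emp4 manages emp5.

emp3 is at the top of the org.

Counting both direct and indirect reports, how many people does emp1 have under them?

emp1 directly manages emp6, emp4. emp6 has no reports. Under emp4: emp5 (1). So emp1's organization is 2 direct reports plus everyone under them: 1 + 2 = 3.

3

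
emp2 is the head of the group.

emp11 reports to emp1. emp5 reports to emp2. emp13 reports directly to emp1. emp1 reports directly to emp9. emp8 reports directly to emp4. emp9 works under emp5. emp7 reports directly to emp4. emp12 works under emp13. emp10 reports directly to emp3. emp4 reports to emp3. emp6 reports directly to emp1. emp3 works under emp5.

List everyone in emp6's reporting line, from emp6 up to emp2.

emp6 reports to emp1. emp1 reports to emp9. emp9 reports to emp5. emp5 reports to emp2. emp2 is at the top.

emp6 -> emp1 -> emp9 -> emp5 -> emp2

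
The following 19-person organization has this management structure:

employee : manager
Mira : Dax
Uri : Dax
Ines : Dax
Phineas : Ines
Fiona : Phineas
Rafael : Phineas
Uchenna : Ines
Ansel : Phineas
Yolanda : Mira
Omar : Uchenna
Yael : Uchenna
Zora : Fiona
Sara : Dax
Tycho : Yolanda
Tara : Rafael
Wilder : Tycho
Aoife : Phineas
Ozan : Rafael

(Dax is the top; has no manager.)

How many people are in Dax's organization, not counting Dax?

18

Dax directly manages Mira, Uri, Ines, Sara. Under Mira: Yolanda, Tycho, Wilder (3). Uri has no reports. Under Ines: Uchenna, Yael, Omar, Phineas, Aoife, Ansel, Rafael, Ozan, Tara, Fiona, Zora (11). Sara has no reports. So Dax's organization is 4 direct reports plus everyone under them: 4 + 1 + 12 + 1 = 18.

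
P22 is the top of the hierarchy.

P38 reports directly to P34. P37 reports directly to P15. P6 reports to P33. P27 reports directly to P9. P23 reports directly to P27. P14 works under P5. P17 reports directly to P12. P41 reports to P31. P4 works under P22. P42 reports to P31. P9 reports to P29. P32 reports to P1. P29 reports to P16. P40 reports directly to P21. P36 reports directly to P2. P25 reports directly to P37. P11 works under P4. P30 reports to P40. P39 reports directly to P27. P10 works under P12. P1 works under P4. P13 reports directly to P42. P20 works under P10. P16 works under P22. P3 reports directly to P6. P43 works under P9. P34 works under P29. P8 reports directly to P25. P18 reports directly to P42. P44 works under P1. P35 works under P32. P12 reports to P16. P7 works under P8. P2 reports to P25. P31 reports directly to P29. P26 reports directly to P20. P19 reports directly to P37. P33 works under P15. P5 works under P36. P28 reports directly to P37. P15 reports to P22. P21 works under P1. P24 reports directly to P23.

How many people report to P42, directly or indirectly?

2

P42 directly manages P13, P18. P13 has no reports. P18 has no reports. So P42's organization is 2 direct reports plus everyone under them: 1 + 1 = 2.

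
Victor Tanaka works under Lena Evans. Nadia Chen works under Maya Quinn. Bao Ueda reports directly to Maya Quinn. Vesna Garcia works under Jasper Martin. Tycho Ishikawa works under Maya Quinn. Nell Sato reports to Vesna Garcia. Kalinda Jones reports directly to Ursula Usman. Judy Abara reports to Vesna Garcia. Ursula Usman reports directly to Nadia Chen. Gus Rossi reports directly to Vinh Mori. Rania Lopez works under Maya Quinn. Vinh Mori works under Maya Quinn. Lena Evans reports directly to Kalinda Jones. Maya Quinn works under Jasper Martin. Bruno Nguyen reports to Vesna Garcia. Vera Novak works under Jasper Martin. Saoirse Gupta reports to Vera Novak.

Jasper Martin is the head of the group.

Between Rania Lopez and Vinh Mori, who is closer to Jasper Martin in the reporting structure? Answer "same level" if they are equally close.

same level

Both Rania Lopez and Vinh Mori are 2 levels below Jasper Martin.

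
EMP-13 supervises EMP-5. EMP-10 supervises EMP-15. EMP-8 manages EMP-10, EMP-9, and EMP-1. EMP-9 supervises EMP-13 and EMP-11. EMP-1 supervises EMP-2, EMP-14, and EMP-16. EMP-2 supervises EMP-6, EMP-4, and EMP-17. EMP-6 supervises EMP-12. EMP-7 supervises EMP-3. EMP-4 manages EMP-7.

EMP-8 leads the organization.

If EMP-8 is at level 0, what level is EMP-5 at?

Chain from EMP-5 up to EMP-8: EMP-5 → EMP-13 → EMP-9 → EMP-8. That is 3 steps up, so EMP-5 is 3 levels below EMP-8.

3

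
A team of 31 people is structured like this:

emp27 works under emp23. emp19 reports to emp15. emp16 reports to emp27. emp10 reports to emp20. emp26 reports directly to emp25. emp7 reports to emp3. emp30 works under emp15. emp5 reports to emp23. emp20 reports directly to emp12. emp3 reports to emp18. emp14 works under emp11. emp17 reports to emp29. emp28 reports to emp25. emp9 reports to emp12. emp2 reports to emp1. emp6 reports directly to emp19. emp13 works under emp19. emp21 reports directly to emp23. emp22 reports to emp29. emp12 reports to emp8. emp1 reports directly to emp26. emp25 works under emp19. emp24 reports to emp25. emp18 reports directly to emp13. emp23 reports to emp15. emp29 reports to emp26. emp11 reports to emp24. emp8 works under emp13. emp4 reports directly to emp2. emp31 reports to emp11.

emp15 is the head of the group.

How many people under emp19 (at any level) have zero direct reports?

10

The people in emp19's organization with no one reporting to them are emp6, emp9, emp10, emp7, emp28, emp31, emp14, emp4, emp22, emp17. That is 10.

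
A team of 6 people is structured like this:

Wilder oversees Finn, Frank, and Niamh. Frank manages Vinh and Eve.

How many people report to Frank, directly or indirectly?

Frank directly manages Eve, Vinh. Eve has no reports. Vinh has no reports. So Frank's organization is 2 direct reports plus everyone under them: 1 + 1 = 2.

2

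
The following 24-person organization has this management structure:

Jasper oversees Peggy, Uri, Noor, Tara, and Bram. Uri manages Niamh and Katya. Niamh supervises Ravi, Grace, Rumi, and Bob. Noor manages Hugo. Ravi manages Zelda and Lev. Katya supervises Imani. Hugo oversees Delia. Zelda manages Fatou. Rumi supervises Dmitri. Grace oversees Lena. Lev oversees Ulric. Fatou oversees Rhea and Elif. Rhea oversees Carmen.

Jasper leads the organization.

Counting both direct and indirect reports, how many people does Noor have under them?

Noor directly manages Hugo. Under Hugo: Delia (1). That's 2 in total.

2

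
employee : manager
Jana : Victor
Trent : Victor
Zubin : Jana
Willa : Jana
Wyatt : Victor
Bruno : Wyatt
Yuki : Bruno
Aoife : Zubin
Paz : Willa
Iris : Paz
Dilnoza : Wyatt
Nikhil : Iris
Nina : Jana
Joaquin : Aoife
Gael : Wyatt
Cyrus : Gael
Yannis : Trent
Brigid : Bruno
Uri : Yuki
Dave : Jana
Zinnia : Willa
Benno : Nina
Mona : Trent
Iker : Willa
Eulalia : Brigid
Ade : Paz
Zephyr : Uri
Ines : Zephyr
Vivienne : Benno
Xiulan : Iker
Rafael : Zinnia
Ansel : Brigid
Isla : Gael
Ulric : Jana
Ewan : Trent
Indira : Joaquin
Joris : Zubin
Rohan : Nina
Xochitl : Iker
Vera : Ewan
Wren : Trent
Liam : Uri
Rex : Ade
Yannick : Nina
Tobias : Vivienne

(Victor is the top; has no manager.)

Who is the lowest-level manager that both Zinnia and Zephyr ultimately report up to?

Zinnia's chain of managers is Willa, Jana, Victor. Zephyr's chain of managers is Uri, Yuki, Bruno, Wyatt, Victor. The first manager that appears in both chains is Victor.

Victor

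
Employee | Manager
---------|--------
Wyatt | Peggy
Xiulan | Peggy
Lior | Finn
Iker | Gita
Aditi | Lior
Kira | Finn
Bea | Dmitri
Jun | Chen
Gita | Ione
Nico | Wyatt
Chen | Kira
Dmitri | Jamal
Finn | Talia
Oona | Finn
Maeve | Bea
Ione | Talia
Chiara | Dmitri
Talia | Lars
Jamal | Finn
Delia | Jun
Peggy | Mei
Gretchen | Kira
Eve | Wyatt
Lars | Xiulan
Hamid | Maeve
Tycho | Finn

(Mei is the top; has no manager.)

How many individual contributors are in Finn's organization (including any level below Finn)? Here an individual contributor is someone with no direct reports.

7

The people in Finn's organization with no one reporting to them are Tycho, Aditi, Oona, Gretchen, Delia, Chiara, Hamid. That is 7.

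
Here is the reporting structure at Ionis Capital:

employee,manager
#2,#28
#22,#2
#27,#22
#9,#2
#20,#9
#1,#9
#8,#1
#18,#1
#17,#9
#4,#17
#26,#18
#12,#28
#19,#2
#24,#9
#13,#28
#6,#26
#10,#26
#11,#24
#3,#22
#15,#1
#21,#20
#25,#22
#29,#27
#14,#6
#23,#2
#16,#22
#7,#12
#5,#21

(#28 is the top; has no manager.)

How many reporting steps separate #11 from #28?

Chain from #11 up to #28: #11 → #24 → #9 → #2 → #28. That is 4 steps up, so #11 is 4 levels below #28.

4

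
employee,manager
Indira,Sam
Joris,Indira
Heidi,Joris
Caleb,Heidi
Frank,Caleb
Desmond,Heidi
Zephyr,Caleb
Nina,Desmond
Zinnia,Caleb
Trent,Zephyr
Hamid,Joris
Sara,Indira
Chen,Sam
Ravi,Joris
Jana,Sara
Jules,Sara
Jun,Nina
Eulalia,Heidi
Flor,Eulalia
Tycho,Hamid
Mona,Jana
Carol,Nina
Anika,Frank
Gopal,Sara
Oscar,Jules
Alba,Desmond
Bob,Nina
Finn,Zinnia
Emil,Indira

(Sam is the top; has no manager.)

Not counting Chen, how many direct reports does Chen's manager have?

Chen reports to Sam. Sam's other direct reports are Indira — 1 peer.

1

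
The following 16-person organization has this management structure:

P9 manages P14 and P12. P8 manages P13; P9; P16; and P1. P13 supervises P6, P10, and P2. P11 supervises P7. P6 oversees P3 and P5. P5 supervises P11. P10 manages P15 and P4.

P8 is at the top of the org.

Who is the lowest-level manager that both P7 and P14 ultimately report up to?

P7's chain of managers is P11, P5, P6, P13, P8. P14's chain of managers is P9, P8. The first manager that appears in both chains is P8.

P8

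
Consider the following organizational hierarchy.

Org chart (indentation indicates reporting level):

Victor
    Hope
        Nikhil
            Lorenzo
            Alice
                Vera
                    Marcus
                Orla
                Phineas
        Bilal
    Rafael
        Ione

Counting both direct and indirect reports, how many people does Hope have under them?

8

Hope directly manages Nikhil, Bilal. Under Nikhil: Alice, Phineas, Orla, Vera, Marcus, Lorenzo (6). Bilal has no reports. So Hope's organization is 2 direct reports plus everyone under them: 7 + 1 = 8.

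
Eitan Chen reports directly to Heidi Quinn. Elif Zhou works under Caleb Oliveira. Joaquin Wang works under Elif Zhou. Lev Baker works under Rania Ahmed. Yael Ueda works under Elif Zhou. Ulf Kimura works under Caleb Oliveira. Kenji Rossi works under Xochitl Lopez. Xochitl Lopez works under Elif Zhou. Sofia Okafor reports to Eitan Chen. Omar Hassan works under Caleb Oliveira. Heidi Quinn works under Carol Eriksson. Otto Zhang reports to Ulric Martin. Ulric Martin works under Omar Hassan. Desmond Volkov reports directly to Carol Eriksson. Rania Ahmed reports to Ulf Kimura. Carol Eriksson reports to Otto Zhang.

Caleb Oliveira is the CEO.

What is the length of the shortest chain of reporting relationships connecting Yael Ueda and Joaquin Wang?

Yael Ueda is 1 level below Elif Zhou, and Joaquin Wang is 1 level below Elif Zhou (their lowest common manager). The shortest path runs up from Yael Ueda to Elif Zhou and back down to Joaquin Wang: 1 + 1 = 2 links.

2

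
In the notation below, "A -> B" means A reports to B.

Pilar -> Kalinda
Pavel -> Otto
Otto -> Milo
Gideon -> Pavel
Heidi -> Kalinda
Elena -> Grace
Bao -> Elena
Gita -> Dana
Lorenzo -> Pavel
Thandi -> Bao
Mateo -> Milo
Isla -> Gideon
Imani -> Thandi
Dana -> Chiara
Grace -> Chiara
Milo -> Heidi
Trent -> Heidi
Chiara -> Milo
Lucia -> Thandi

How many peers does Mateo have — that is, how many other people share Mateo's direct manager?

2

Mateo reports to Milo. Milo's other direct reports are Chiara, Otto — 2 peers.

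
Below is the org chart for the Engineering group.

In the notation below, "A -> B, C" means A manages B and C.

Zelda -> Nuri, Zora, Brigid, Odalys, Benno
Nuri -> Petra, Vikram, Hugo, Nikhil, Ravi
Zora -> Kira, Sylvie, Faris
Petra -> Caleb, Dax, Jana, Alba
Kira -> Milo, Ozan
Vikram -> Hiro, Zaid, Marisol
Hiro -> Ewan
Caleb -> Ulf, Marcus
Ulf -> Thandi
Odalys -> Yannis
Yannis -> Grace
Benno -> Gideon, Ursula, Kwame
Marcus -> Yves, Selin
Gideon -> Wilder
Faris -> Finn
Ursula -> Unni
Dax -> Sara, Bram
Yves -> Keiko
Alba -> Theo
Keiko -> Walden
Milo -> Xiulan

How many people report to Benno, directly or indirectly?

5

Benno directly manages Gideon, Ursula, Kwame. Under Gideon: Wilder (1). Under Ursula: Unni (1). Kwame has no reports. So Benno's organization is 3 direct reports plus everyone under them: 2 + 2 + 1 = 5.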